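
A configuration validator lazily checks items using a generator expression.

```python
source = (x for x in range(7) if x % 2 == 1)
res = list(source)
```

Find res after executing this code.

Step 1: Filter range(7) keeping only odd values:
  x=0: even, excluded
  x=1: odd, included
  x=2: even, excluded
  x=3: odd, included
  x=4: even, excluded
  x=5: odd, included
  x=6: even, excluded
Therefore res = [1, 3, 5].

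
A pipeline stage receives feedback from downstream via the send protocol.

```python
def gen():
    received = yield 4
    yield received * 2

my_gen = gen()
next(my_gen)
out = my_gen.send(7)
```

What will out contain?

Step 1: next(my_gen) advances to first yield, producing 4.
Step 2: send(7) resumes, received = 7.
Step 3: yield received * 2 = 7 * 2 = 14.
Therefore out = 14.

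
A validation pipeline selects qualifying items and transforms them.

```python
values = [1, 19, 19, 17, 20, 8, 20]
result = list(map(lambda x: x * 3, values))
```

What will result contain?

Step 1: Apply lambda x: x * 3 to each element:
  1 -> 3
  19 -> 57
  19 -> 57
  17 -> 51
  20 -> 60
  8 -> 24
  20 -> 60
Therefore result = [3, 57, 57, 51, 60, 24, 60].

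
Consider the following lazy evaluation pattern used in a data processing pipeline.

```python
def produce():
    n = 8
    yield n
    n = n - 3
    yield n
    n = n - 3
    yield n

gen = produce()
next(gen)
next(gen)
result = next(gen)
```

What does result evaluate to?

Step 1: Trace through generator execution:
  Yield 1: n starts at 8, yield 8
  Yield 2: n = 8 - 3 = 5, yield 5
  Yield 3: n = 5 - 3 = 2, yield 2
Step 2: First next() gets 8, second next() gets the second value, third next() yields 2.
Therefore result = 2.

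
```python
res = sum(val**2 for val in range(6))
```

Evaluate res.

Step 1: Compute val**2 for each val in range(6):
  val=0: 0**2 = 0
  val=1: 1**2 = 1
  val=2: 2**2 = 4
  val=3: 3**2 = 9
  val=4: 4**2 = 16
  val=5: 5**2 = 25
Step 2: sum = 0 + 1 + 4 + 9 + 16 + 25 = 55.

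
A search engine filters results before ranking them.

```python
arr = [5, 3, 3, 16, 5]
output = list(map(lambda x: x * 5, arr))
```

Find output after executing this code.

Step 1: Apply lambda x: x * 5 to each element:
  5 -> 25
  3 -> 15
  3 -> 15
  16 -> 80
  5 -> 25
Therefore output = [25, 15, 15, 80, 25].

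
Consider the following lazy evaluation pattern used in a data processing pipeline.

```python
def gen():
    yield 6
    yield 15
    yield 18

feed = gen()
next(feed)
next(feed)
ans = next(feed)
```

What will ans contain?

Step 1: gen() creates a generator.
Step 2: next(feed) yields 6 (consumed and discarded).
Step 3: next(feed) yields 15 (consumed and discarded).
Step 4: next(feed) yields 18, assigned to ans.
Therefore ans = 18.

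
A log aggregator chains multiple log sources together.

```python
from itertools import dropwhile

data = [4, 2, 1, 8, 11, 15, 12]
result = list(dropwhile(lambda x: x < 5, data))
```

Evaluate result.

Step 1: dropwhile drops elements while < 5:
  4 < 5: dropped
  2 < 5: dropped
  1 < 5: dropped
  8: kept (dropping stopped)
Step 2: Remaining elements kept regardless of condition.
Therefore result = [8, 11, 15, 12].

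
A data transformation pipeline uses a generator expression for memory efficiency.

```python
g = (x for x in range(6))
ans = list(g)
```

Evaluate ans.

Step 1: Generator expression iterates range(6): [0, 1, 2, 3, 4, 5].
Step 2: list() collects all values.
Therefore ans = [0, 1, 2, 3, 4, 5].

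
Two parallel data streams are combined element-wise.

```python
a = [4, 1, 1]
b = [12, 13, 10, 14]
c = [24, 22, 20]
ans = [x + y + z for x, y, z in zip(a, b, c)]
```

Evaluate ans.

Step 1: zip three lists (truncates to shortest, len=3):
  4 + 12 + 24 = 40
  1 + 13 + 22 = 36
  1 + 10 + 20 = 31
Therefore ans = [40, 36, 31].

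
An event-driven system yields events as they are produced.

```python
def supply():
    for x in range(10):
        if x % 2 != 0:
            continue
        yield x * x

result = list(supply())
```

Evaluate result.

Step 1: Only yield x**2 when x is divisible by 2:
  x=0: 0 % 2 == 0, yield 0**2 = 0
  x=2: 2 % 2 == 0, yield 2**2 = 4
  x=4: 4 % 2 == 0, yield 4**2 = 16
  x=6: 6 % 2 == 0, yield 6**2 = 36
  x=8: 8 % 2 == 0, yield 8**2 = 64
Therefore result = [0, 4, 16, 36, 64].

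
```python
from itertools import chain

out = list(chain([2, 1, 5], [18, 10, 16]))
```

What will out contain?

Step 1: chain() concatenates iterables: [2, 1, 5] + [18, 10, 16].
Therefore out = [2, 1, 5, 18, 10, 16].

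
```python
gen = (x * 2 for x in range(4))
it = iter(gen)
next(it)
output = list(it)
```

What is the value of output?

Step 1: Generator produces [0, 2, 4, 6].
Step 2: next(it) consumes first element (0).
Step 3: list(it) collects remaining: [2, 4, 6].
Therefore output = [2, 4, 6].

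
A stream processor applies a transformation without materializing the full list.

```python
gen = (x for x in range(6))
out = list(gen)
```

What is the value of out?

Step 1: Generator expression iterates range(6): [0, 1, 2, 3, 4, 5].
Step 2: list() collects all values.
Therefore out = [0, 1, 2, 3, 4, 5].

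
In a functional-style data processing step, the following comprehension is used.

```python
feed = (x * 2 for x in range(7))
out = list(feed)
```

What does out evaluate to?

Step 1: For each x in range(7), compute x*2:
  x=0: 0*2 = 0
  x=1: 1*2 = 2
  x=2: 2*2 = 4
  x=3: 3*2 = 6
  x=4: 4*2 = 8
  x=5: 5*2 = 10
  x=6: 6*2 = 12
Therefore out = [0, 2, 4, 6, 8, 10, 12].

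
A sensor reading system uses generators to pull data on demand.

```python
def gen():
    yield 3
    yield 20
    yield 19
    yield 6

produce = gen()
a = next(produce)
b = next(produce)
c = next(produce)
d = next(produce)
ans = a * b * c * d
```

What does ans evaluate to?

Step 1: Create generator and consume all values:
  a = next(produce) = 3
  b = next(produce) = 20
  c = next(produce) = 19
  d = next(produce) = 6
Step 2: ans = 3 * 20 * 19 * 6 = 6840.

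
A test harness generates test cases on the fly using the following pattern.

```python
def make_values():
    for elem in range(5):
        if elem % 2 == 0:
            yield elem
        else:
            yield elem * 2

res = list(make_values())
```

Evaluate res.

Step 1: For each elem in range(5), yield elem if even, else elem*2:
  elem=0 (even): yield 0
  elem=1 (odd): yield 1*2 = 2
  elem=2 (even): yield 2
  elem=3 (odd): yield 3*2 = 6
  elem=4 (even): yield 4
Therefore res = [0, 2, 2, 6, 4].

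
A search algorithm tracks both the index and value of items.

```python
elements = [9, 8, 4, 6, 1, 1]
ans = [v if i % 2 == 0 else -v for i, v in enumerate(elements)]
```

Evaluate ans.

Step 1: For each (i, v), keep v if i is even, negate if odd:
  i=0 (even): keep 9
  i=1 (odd): negate to -8
  i=2 (even): keep 4
  i=3 (odd): negate to -6
  i=4 (even): keep 1
  i=5 (odd): negate to -1
Therefore ans = [9, -8, 4, -6, 1, -1].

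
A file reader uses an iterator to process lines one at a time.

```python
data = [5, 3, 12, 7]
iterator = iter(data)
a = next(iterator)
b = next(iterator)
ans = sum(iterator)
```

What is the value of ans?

Step 1: Create iterator over [5, 3, 12, 7].
Step 2: a = next() = 5, b = next() = 3.
Step 3: sum() of remaining [12, 7] = 19.
Therefore ans = 19.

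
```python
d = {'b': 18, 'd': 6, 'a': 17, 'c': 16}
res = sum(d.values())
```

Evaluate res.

Step 1: d.values() = [18, 6, 17, 16].
Step 2: sum = 57.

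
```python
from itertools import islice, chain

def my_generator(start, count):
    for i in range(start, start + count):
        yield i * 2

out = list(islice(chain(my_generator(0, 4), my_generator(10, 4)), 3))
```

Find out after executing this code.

Step 1: my_generator(0, 4) yields [0, 2, 4, 6].
Step 2: my_generator(10, 4) yields [20, 22, 24, 26].
Step 3: chain concatenates: [0, 2, 4, 6, 20, 22, 24, 26].
Step 4: islice takes first 3: [0, 2, 4].
Therefore out = [0, 2, 4].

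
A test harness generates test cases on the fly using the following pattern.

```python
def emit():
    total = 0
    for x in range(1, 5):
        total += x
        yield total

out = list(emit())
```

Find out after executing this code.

Step 1: Generator accumulates running sum:
  x=1: total = 1, yield 1
  x=2: total = 3, yield 3
  x=3: total = 6, yield 6
  x=4: total = 10, yield 10
Therefore out = [1, 3, 6, 10].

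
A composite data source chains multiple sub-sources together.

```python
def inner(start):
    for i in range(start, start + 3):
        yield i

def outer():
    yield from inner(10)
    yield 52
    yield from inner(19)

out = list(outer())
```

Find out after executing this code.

Step 1: outer() delegates to inner(10):
  yield 10
  yield 11
  yield 12
Step 2: yield 52
Step 3: Delegates to inner(19):
  yield 19
  yield 20
  yield 21
Therefore out = [10, 11, 12, 52, 19, 20, 21].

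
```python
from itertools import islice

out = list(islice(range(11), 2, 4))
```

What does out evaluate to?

Step 1: islice(range(11), 2, 4) takes elements at indices [2, 4).
Step 2: Elements: [2, 3].
Therefore out = [2, 3].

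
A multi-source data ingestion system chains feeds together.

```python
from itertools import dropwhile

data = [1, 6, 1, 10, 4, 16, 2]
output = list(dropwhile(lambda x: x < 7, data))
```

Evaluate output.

Step 1: dropwhile drops elements while < 7:
  1 < 7: dropped
  6 < 7: dropped
  1 < 7: dropped
  10: kept (dropping stopped)
Step 2: Remaining elements kept regardless of condition.
Therefore output = [10, 4, 16, 2].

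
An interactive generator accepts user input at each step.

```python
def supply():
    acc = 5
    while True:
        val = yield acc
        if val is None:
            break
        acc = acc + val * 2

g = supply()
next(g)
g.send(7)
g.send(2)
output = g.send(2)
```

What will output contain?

Step 1: next() -> yield acc=5.
Step 2: send(7) -> val=7, acc = 5 + 7*2 = 19, yield 19.
Step 3: send(2) -> val=2, acc = 19 + 2*2 = 23, yield 23.
Step 4: send(2) -> val=2, acc = 23 + 2*2 = 27, yield 27.
Therefore output = 27.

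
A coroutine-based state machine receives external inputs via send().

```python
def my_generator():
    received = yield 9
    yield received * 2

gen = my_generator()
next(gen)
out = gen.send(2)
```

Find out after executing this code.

Step 1: next(gen) advances to first yield, producing 9.
Step 2: send(2) resumes, received = 2.
Step 3: yield received * 2 = 2 * 2 = 4.
Therefore out = 4.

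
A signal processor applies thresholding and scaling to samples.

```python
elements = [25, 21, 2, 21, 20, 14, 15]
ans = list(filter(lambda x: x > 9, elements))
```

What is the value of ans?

Step 1: Filter elements > 9:
  25: kept
  21: kept
  2: removed
  21: kept
  20: kept
  14: kept
  15: kept
Therefore ans = [25, 21, 21, 20, 14, 15].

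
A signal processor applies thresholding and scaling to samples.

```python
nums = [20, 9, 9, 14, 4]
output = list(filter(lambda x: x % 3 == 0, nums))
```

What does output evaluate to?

Step 1: Filter elements divisible by 3:
  20 % 3 = 2: removed
  9 % 3 = 0: kept
  9 % 3 = 0: kept
  14 % 3 = 2: removed
  4 % 3 = 1: removed
Therefore output = [9, 9].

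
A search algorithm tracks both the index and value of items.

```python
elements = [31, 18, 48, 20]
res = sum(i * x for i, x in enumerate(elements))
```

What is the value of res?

Step 1: Compute i * x for each (i, x) in enumerate([31, 18, 48, 20]):
  i=0, x=31: 0*31 = 0
  i=1, x=18: 1*18 = 18
  i=2, x=48: 2*48 = 96
  i=3, x=20: 3*20 = 60
Step 2: sum = 0 + 18 + 96 + 60 = 174.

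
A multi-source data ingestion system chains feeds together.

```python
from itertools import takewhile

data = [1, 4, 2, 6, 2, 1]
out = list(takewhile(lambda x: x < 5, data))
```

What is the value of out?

Step 1: takewhile stops at first element >= 5:
  1 < 5: take
  4 < 5: take
  2 < 5: take
  6 >= 5: stop
Therefore out = [1, 4, 2].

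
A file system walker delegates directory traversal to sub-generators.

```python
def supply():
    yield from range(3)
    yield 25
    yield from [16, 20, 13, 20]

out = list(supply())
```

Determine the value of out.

Step 1: Trace yields in order:
  yield 0
  yield 1
  yield 2
  yield 25
  yield 16
  yield 20
  yield 13
  yield 20
Therefore out = [0, 1, 2, 25, 16, 20, 13, 20].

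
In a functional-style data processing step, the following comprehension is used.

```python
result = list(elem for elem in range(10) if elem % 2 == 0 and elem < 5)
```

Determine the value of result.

Step 1: Filter range(10) where elem % 2 == 0 and elem < 5:
  elem=0: both conditions met, included
  elem=1: excluded (1 % 2 != 0)
  elem=2: both conditions met, included
  elem=3: excluded (3 % 2 != 0)
  elem=4: both conditions met, included
  elem=5: excluded (5 % 2 != 0, 5 >= 5)
  elem=6: excluded (6 >= 5)
  elem=7: excluded (7 % 2 != 0, 7 >= 5)
  elem=8: excluded (8 >= 5)
  elem=9: excluded (9 % 2 != 0, 9 >= 5)
Therefore result = [0, 2, 4].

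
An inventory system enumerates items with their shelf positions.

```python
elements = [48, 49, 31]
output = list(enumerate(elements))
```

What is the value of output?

Step 1: enumerate pairs each element with its index:
  (0, 48)
  (1, 49)
  (2, 31)
Therefore output = [(0, 48), (1, 49), (2, 31)].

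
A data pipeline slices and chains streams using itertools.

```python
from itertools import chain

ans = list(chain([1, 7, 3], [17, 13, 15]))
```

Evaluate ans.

Step 1: chain() concatenates iterables: [1, 7, 3] + [17, 13, 15].
Therefore ans = [1, 7, 3, 17, 13, 15].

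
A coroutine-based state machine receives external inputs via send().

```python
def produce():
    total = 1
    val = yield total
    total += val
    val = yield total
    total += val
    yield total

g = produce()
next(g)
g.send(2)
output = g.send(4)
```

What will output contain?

Step 1: next() -> yield total=1.
Step 2: send(2) -> val=2, total = 1+2 = 3, yield 3.
Step 3: send(4) -> val=4, total = 3+4 = 7, yield 7.
Therefore output = 7.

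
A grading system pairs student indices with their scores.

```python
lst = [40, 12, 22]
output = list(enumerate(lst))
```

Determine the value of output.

Step 1: enumerate pairs each element with its index:
  (0, 40)
  (1, 12)
  (2, 22)
Therefore output = [(0, 40), (1, 12), (2, 22)].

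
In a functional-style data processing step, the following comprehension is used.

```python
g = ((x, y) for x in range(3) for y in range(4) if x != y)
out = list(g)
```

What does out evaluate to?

Step 1: Nested generator over range(3) x range(4) where x != y:
  (0, 0): excluded (x == y)
  (0, 1): included
  (0, 2): included
  (0, 3): included
  (1, 0): included
  (1, 1): excluded (x == y)
  (1, 2): included
  (1, 3): included
  (2, 0): included
  (2, 1): included
  (2, 2): excluded (x == y)
  (2, 3): included
Therefore out = [(0, 1), (0, 2), (0, 3), (1, 0), (1, 2), (1, 3), (2, 0), (2, 1), (2, 3)].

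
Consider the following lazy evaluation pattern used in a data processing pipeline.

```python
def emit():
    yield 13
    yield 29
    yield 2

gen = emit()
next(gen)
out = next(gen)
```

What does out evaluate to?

Step 1: emit() creates a generator.
Step 2: next(gen) yields 13 (consumed and discarded).
Step 3: next(gen) yields 29, assigned to out.
Therefore out = 29.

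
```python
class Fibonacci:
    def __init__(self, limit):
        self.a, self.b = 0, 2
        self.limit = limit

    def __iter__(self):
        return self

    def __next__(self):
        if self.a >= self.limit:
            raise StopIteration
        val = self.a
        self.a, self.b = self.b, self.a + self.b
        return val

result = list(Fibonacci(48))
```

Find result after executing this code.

Step 1: Fibonacci-like sequence (a=0, b=2) until >= 48:
  Yield 0, then a,b = 2,2
  Yield 2, then a,b = 2,4
  Yield 2, then a,b = 4,6
  Yield 4, then a,b = 6,10
  Yield 6, then a,b = 10,16
  Yield 10, then a,b = 16,26
  Yield 16, then a,b = 26,42
  Yield 26, then a,b = 42,68
  Yield 42, then a,b = 68,110
Step 2: 68 >= 48, stop.
Therefore result = [0, 2, 2, 4, 6, 10, 16, 26, 42].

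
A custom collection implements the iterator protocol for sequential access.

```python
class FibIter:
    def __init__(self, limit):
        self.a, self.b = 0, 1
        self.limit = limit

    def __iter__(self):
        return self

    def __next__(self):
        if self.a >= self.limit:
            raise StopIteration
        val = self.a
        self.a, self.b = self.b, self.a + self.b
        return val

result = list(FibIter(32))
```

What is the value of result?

Step 1: Fibonacci-like sequence (a=0, b=1) until >= 32:
  Yield 0, then a,b = 1,1
  Yield 1, then a,b = 1,2
  Yield 1, then a,b = 2,3
  Yield 2, then a,b = 3,5
  Yield 3, then a,b = 5,8
  Yield 5, then a,b = 8,13
  Yield 8, then a,b = 13,21
  Yield 13, then a,b = 21,34
  Yield 21, then a,b = 34,55
Step 2: 34 >= 32, stop.
Therefore result = [0, 1, 1, 2, 3, 5, 8, 13, 21].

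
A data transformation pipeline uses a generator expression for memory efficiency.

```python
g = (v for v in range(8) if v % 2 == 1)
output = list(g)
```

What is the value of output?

Step 1: Filter range(8) keeping only odd values:
  v=0: even, excluded
  v=1: odd, included
  v=2: even, excluded
  v=3: odd, included
  v=4: even, excluded
  v=5: odd, included
  v=6: even, excluded
  v=7: odd, included
Therefore output = [1, 3, 5, 7].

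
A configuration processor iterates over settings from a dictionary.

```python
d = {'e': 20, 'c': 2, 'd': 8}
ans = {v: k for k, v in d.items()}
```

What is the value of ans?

Step 1: Invert dict (swap keys and values):
  'e': 20 -> 20: 'e'
  'c': 2 -> 2: 'c'
  'd': 8 -> 8: 'd'
Therefore ans = {20: 'e', 2: 'c', 8: 'd'}.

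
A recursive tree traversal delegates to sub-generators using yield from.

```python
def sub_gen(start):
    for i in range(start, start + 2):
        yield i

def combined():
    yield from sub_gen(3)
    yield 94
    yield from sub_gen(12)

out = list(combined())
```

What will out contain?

Step 1: combined() delegates to sub_gen(3):
  yield 3
  yield 4
Step 2: yield 94
Step 3: Delegates to sub_gen(12):
  yield 12
  yield 13
Therefore out = [3, 4, 94, 12, 13].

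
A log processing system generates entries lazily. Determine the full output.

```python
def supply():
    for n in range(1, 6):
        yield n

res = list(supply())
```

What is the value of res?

Step 1: The generator yields each value from range(1, 6).
Step 2: list() consumes all yields: [1, 2, 3, 4, 5].
Therefore res = [1, 2, 3, 4, 5].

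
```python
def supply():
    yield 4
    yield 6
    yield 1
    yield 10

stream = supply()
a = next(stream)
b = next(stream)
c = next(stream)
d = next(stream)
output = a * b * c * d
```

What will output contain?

Step 1: Create generator and consume all values:
  a = next(stream) = 4
  b = next(stream) = 6
  c = next(stream) = 1
  d = next(stream) = 10
Step 2: output = 4 * 6 * 1 * 10 = 240.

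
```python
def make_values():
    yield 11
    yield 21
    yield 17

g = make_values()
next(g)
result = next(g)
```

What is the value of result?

Step 1: make_values() creates a generator.
Step 2: next(g) yields 11 (consumed and discarded).
Step 3: next(g) yields 21, assigned to result.
Therefore result = 21.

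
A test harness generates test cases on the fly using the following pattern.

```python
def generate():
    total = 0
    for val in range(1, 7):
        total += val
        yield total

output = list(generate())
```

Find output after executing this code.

Step 1: Generator accumulates running sum:
  val=1: total = 1, yield 1
  val=2: total = 3, yield 3
  val=3: total = 6, yield 6
  val=4: total = 10, yield 10
  val=5: total = 15, yield 15
  val=6: total = 21, yield 21
Therefore output = [1, 3, 6, 10, 15, 21].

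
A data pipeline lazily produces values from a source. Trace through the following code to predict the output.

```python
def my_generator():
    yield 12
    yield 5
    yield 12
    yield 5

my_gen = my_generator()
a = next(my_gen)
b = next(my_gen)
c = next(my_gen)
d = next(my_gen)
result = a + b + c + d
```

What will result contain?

Step 1: Create generator and consume all values:
  a = next(my_gen) = 12
  b = next(my_gen) = 5
  c = next(my_gen) = 12
  d = next(my_gen) = 5
Step 2: result = 12 + 5 + 12 + 5 = 34.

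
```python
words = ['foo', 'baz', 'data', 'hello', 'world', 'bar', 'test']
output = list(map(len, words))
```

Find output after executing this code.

Step 1: Map len() to each word:
  'foo' -> 3
  'baz' -> 3
  'data' -> 4
  'hello' -> 5
  'world' -> 5
  'bar' -> 3
  'test' -> 4
Therefore output = [3, 3, 4, 5, 5, 3, 4].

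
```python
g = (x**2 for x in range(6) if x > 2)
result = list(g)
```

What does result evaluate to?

Step 1: For range(6), keep x > 2, then square:
  x=0: 0 <= 2, excluded
  x=1: 1 <= 2, excluded
  x=2: 2 <= 2, excluded
  x=3: 3 > 2, yield 3**2 = 9
  x=4: 4 > 2, yield 4**2 = 16
  x=5: 5 > 2, yield 5**2 = 25
Therefore result = [9, 16, 25].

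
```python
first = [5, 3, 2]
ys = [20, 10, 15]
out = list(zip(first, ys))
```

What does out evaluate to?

Step 1: zip pairs elements at same index:
  Index 0: (5, 20)
  Index 1: (3, 10)
  Index 2: (2, 15)
Therefore out = [(5, 20), (3, 10), (2, 15)].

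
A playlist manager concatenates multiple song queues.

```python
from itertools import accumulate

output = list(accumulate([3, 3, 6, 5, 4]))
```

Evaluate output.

Step 1: accumulate computes running sums:
  + 3 = 3
  + 3 = 6
  + 6 = 12
  + 5 = 17
  + 4 = 21
Therefore output = [3, 6, 12, 17, 21].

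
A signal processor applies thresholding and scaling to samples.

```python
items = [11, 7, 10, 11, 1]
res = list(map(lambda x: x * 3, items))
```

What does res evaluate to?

Step 1: Apply lambda x: x * 3 to each element:
  11 -> 33
  7 -> 21
  10 -> 30
  11 -> 33
  1 -> 3
Therefore res = [33, 21, 30, 33, 3].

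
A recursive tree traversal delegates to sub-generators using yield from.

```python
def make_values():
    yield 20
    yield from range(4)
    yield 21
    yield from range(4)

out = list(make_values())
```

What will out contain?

Step 1: Trace yields in order:
  yield 20
  yield 0
  yield 1
  yield 2
  yield 3
  yield 21
  yield 0
  yield 1
  yield 2
  yield 3
Therefore out = [20, 0, 1, 2, 3, 21, 0, 1, 2, 3].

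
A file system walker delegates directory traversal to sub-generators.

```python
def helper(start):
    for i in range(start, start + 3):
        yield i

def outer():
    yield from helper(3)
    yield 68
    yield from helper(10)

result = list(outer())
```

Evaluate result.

Step 1: outer() delegates to helper(3):
  yield 3
  yield 4
  yield 5
Step 2: yield 68
Step 3: Delegates to helper(10):
  yield 10
  yield 11
  yield 12
Therefore result = [3, 4, 5, 68, 10, 11, 12].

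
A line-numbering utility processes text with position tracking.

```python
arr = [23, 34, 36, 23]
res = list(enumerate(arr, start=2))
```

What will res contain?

Step 1: enumerate with start=2:
  (2, 23)
  (3, 34)
  (4, 36)
  (5, 23)
Therefore res = [(2, 23), (3, 34), (4, 36), (5, 23)].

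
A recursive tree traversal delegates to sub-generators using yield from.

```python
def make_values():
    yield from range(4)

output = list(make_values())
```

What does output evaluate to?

Step 1: yield from delegates to the iterable, yielding each element.
Step 2: Collected values: [0, 1, 2, 3].
Therefore output = [0, 1, 2, 3].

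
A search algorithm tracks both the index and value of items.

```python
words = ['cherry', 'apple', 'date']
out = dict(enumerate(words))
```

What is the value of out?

Step 1: enumerate pairs indices with words:
  0 -> 'cherry'
  1 -> 'apple'
  2 -> 'date'
Therefore out = {0: 'cherry', 1: 'apple', 2: 'date'}.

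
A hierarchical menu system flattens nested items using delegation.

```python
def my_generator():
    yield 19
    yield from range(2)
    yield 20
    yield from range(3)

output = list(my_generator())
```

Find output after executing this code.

Step 1: Trace yields in order:
  yield 19
  yield 0
  yield 1
  yield 20
  yield 0
  yield 1
  yield 2
Therefore output = [19, 0, 1, 20, 0, 1, 2].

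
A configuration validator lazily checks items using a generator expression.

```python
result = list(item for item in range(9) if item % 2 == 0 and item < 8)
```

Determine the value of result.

Step 1: Filter range(9) where item % 2 == 0 and item < 8:
  item=0: both conditions met, included
  item=1: excluded (1 % 2 != 0)
  item=2: both conditions met, included
  item=3: excluded (3 % 2 != 0)
  item=4: both conditions met, included
  item=5: excluded (5 % 2 != 0)
  item=6: both conditions met, included
  item=7: excluded (7 % 2 != 0)
  item=8: excluded (8 >= 8)
Therefore result = [0, 2, 4, 6].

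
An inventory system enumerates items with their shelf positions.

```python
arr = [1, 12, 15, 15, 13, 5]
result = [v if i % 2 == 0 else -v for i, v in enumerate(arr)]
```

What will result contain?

Step 1: For each (i, v), keep v if i is even, negate if odd:
  i=0 (even): keep 1
  i=1 (odd): negate to -12
  i=2 (even): keep 15
  i=3 (odd): negate to -15
  i=4 (even): keep 13
  i=5 (odd): negate to -5
Therefore result = [1, -12, 15, -15, 13, -5].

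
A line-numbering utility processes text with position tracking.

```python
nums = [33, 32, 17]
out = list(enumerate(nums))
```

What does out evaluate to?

Step 1: enumerate pairs each element with its index:
  (0, 33)
  (1, 32)
  (2, 17)
Therefore out = [(0, 33), (1, 32), (2, 17)].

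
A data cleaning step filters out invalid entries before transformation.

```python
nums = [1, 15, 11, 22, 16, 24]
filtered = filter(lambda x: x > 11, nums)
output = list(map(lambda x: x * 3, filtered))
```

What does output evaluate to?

Step 1: Filter nums for elements > 11:
  1: removed
  15: kept
  11: removed
  22: kept
  16: kept
  24: kept
Step 2: Map x * 3 on filtered [15, 22, 16, 24]:
  15 -> 45
  22 -> 66
  16 -> 48
  24 -> 72
Therefore output = [45, 66, 48, 72].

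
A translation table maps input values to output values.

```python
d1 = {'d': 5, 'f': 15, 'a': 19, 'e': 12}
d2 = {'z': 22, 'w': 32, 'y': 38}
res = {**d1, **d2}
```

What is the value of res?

Step 1: Merge d1 and d2 (d2 values override on key conflicts).
Step 2: d1 has keys ['d', 'f', 'a', 'e'], d2 has keys ['z', 'w', 'y'].
Therefore res = {'d': 5, 'f': 15, 'a': 19, 'e': 12, 'z': 22, 'w': 32, 'y': 38}.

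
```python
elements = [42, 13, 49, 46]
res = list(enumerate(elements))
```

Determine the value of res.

Step 1: enumerate pairs each element with its index:
  (0, 42)
  (1, 13)
  (2, 49)
  (3, 46)
Therefore res = [(0, 42), (1, 13), (2, 49), (3, 46)].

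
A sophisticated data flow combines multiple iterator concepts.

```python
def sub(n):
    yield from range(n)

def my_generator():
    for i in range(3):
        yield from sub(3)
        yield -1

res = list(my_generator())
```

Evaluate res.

Step 1: For each i in range(3):
  i=0: yield from sub(3) -> [0, 1, 2], then yield -1
  i=1: yield from sub(3) -> [0, 1, 2], then yield -1
  i=2: yield from sub(3) -> [0, 1, 2], then yield -1
Therefore res = [0, 1, 2, -1, 0, 1, 2, -1, 0, 1, 2, -1].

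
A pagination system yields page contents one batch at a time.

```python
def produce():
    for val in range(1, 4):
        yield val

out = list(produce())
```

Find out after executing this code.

Step 1: The generator yields each value from range(1, 4).
Step 2: list() consumes all yields: [1, 2, 3].
Therefore out = [1, 2, 3].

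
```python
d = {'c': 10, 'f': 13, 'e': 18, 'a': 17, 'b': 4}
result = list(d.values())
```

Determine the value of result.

Step 1: d.values() returns the dictionary values in insertion order.
Therefore result = [10, 13, 18, 17, 4].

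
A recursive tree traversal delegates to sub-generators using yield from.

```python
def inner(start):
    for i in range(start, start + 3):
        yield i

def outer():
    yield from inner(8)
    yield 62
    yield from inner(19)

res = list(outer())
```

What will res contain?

Step 1: outer() delegates to inner(8):
  yield 8
  yield 9
  yield 10
Step 2: yield 62
Step 3: Delegates to inner(19):
  yield 19
  yield 20
  yield 21
Therefore res = [8, 9, 10, 62, 19, 20, 21].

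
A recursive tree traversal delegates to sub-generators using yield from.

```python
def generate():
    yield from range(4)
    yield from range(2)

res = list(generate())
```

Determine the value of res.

Step 1: Trace yields in order:
  yield 0
  yield 1
  yield 2
  yield 3
  yield 0
  yield 1
Therefore res = [0, 1, 2, 3, 0, 1].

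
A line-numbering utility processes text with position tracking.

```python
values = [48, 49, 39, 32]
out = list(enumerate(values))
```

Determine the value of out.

Step 1: enumerate pairs each element with its index:
  (0, 48)
  (1, 49)
  (2, 39)
  (3, 32)
Therefore out = [(0, 48), (1, 49), (2, 39), (3, 32)].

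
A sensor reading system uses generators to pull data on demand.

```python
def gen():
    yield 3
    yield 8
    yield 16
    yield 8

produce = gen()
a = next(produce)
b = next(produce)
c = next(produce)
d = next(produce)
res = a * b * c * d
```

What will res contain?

Step 1: Create generator and consume all values:
  a = next(produce) = 3
  b = next(produce) = 8
  c = next(produce) = 16
  d = next(produce) = 8
Step 2: res = 3 * 8 * 16 * 8 = 3072.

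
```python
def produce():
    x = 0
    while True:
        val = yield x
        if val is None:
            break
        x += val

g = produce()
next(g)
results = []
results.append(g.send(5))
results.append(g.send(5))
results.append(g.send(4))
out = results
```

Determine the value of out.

Step 1: next(g) -> yield 0.
Step 2: send(5) -> x = 5, yield 5.
Step 3: send(5) -> x = 10, yield 10.
Step 4: send(4) -> x = 14, yield 14.
Therefore out = [5, 10, 14].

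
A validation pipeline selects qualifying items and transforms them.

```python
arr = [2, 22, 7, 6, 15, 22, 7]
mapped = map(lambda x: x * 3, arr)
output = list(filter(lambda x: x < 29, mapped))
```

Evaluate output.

Step 1: Map x * 3:
  2 -> 6
  22 -> 66
  7 -> 21
  6 -> 18
  15 -> 45
  22 -> 66
  7 -> 21
Step 2: Filter for < 29:
  6: kept
  66: removed
  21: kept
  18: kept
  45: removed
  66: removed
  21: kept
Therefore output = [6, 21, 18, 21].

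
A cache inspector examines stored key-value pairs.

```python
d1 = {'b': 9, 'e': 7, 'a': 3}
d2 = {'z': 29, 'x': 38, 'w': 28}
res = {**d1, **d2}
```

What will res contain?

Step 1: Merge d1 and d2 (d2 values override on key conflicts).
Step 2: d1 has keys ['b', 'e', 'a'], d2 has keys ['z', 'x', 'w'].
Therefore res = {'b': 9, 'e': 7, 'a': 3, 'z': 29, 'x': 38, 'w': 28}.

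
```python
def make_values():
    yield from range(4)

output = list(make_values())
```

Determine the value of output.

Step 1: yield from delegates to the iterable, yielding each element.
Step 2: Collected values: [0, 1, 2, 3].
Therefore output = [0, 1, 2, 3].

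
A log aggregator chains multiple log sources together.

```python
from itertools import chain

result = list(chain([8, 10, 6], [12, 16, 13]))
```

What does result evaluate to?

Step 1: chain() concatenates iterables: [8, 10, 6] + [12, 16, 13].
Therefore result = [8, 10, 6, 12, 16, 13].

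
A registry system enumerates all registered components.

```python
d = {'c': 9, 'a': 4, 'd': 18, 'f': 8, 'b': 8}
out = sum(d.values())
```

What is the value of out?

Step 1: d.values() = [9, 4, 18, 8, 8].
Step 2: sum = 47.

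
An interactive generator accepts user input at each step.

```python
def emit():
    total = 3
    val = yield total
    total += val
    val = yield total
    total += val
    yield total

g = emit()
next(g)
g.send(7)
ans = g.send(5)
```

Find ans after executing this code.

Step 1: next() -> yield total=3.
Step 2: send(7) -> val=7, total = 3+7 = 10, yield 10.
Step 3: send(5) -> val=5, total = 10+5 = 15, yield 15.
Therefore ans = 15.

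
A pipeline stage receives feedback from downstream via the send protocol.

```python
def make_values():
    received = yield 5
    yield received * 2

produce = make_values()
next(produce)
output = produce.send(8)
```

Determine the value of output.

Step 1: next(produce) advances to first yield, producing 5.
Step 2: send(8) resumes, received = 8.
Step 3: yield received * 2 = 8 * 2 = 16.
Therefore output = 16.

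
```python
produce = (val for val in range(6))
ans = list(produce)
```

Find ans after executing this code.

Step 1: Generator expression iterates range(6): [0, 1, 2, 3, 4, 5].
Step 2: list() collects all values.
Therefore ans = [0, 1, 2, 3, 4, 5].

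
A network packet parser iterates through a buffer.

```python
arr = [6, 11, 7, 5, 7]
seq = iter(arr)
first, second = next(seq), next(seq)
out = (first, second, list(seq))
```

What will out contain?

Step 1: Create iterator over [6, 11, 7, 5, 7].
Step 2: first = 6, second = 11.
Step 3: Remaining elements: [7, 5, 7].
Therefore out = (6, 11, [7, 5, 7]).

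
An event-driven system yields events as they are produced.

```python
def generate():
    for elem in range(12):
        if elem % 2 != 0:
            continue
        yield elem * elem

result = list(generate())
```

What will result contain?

Step 1: Only yield elem**2 when elem is divisible by 2:
  elem=0: 0 % 2 == 0, yield 0**2 = 0
  elem=2: 2 % 2 == 0, yield 2**2 = 4
  elem=4: 4 % 2 == 0, yield 4**2 = 16
  elem=6: 6 % 2 == 0, yield 6**2 = 36
  elem=8: 8 % 2 == 0, yield 8**2 = 64
  elem=10: 10 % 2 == 0, yield 10**2 = 100
Therefore result = [0, 4, 16, 36, 64, 100].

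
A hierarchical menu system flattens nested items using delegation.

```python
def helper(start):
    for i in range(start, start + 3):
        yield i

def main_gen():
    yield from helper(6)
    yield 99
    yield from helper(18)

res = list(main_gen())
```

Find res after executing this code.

Step 1: main_gen() delegates to helper(6):
  yield 6
  yield 7
  yield 8
Step 2: yield 99
Step 3: Delegates to helper(18):
  yield 18
  yield 19
  yield 20
Therefore res = [6, 7, 8, 99, 18, 19, 20].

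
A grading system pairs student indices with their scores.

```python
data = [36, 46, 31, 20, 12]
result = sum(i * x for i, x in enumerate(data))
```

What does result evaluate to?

Step 1: Compute i * x for each (i, x) in enumerate([36, 46, 31, 20, 12]):
  i=0, x=36: 0*36 = 0
  i=1, x=46: 1*46 = 46
  i=2, x=31: 2*31 = 62
  i=3, x=20: 3*20 = 60
  i=4, x=12: 4*12 = 48
Step 2: sum = 0 + 46 + 62 + 60 + 48 = 216.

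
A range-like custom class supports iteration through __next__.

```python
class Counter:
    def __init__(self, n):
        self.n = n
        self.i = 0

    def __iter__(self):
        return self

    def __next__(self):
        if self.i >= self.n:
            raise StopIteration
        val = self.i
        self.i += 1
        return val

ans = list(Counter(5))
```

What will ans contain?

Step 1: Counter(5) creates an iterator counting 0 to 4.
Step 2: list() consumes all values: [0, 1, 2, 3, 4].
Therefore ans = [0, 1, 2, 3, 4].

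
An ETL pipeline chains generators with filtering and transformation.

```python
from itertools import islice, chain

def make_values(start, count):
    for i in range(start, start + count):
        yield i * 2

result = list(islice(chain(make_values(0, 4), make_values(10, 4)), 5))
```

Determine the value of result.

Step 1: make_values(0, 4) yields [0, 2, 4, 6].
Step 2: make_values(10, 4) yields [20, 22, 24, 26].
Step 3: chain concatenates: [0, 2, 4, 6, 20, 22, 24, 26].
Step 4: islice takes first 5: [0, 2, 4, 6, 20].
Therefore result = [0, 2, 4, 6, 20].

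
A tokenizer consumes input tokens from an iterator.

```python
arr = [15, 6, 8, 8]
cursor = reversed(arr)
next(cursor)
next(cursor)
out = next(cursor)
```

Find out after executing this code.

Step 1: reversed([15, 6, 8, 8]) gives iterator: [8, 8, 6, 15].
Step 2: First next() = 8, second next() = 8.
Step 3: Third next() = 6.
Therefore out = 6.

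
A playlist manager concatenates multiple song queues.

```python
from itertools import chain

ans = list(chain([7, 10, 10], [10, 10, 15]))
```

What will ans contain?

Step 1: chain() concatenates iterables: [7, 10, 10] + [10, 10, 15].
Therefore ans = [7, 10, 10, 10, 10, 15].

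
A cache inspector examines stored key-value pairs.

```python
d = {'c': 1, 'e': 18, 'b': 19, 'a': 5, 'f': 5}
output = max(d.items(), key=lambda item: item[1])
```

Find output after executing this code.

Step 1: Find item with maximum value:
  ('c', 1)
  ('e', 18)
  ('b', 19)
  ('a', 5)
  ('f', 5)
Step 2: Maximum value is 19 at key 'b'.
Therefore output = ('b', 19).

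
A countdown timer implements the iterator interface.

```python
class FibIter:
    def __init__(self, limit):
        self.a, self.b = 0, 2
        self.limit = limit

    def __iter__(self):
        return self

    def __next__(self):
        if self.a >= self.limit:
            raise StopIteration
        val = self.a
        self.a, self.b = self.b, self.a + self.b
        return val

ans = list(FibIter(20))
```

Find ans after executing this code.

Step 1: Fibonacci-like sequence (a=0, b=2) until >= 20:
  Yield 0, then a,b = 2,2
  Yield 2, then a,b = 2,4
  Yield 2, then a,b = 4,6
  Yield 4, then a,b = 6,10
  Yield 6, then a,b = 10,16
  Yield 10, then a,b = 16,26
  Yield 16, then a,b = 26,42
Step 2: 26 >= 20, stop.
Therefore ans = [0, 2, 2, 4, 6, 10, 16].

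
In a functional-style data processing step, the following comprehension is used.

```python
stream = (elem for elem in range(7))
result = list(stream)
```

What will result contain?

Step 1: Generator expression iterates range(7): [0, 1, 2, 3, 4, 5, 6].
Step 2: list() collects all values.
Therefore result = [0, 1, 2, 3, 4, 5, 6].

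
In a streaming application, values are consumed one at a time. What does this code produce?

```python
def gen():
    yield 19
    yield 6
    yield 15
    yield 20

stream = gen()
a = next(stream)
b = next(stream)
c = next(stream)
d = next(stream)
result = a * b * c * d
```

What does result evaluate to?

Step 1: Create generator and consume all values:
  a = next(stream) = 19
  b = next(stream) = 6
  c = next(stream) = 15
  d = next(stream) = 20
Step 2: result = 19 * 6 * 15 * 20 = 34200.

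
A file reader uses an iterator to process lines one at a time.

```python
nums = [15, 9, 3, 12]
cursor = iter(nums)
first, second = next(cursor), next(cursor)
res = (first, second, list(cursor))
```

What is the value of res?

Step 1: Create iterator over [15, 9, 3, 12].
Step 2: first = 15, second = 9.
Step 3: Remaining elements: [3, 12].
Therefore res = (15, 9, [3, 12]).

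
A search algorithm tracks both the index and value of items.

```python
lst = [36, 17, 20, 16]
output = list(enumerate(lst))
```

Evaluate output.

Step 1: enumerate pairs each element with its index:
  (0, 36)
  (1, 17)
  (2, 20)
  (3, 16)
Therefore output = [(0, 36), (1, 17), (2, 20), (3, 16)].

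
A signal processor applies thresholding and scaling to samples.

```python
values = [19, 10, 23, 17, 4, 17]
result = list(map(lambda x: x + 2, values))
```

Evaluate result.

Step 1: Apply lambda x: x + 2 to each element:
  19 -> 21
  10 -> 12
  23 -> 25
  17 -> 19
  4 -> 6
  17 -> 19
Therefore result = [21, 12, 25, 19, 6, 19].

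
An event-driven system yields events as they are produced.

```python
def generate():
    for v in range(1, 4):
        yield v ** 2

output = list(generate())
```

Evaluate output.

Step 1: For each v in range(1, 4), yield v**2:
  v=1: yield 1**2 = 1
  v=2: yield 2**2 = 4
  v=3: yield 3**2 = 9
Therefore output = [1, 4, 9].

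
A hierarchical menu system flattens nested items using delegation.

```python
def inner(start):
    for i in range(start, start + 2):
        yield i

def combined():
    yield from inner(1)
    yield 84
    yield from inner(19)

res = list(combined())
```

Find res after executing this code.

Step 1: combined() delegates to inner(1):
  yield 1
  yield 2
Step 2: yield 84
Step 3: Delegates to inner(19):
  yield 19
  yield 20
Therefore res = [1, 2, 84, 19, 20].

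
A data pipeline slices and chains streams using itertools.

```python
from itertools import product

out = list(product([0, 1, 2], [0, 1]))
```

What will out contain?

Step 1: product([0, 1, 2], [0, 1]) gives all pairs:
  (0, 0)
  (0, 1)
  (1, 0)
  (1, 1)
  (2, 0)
  (2, 1)
Therefore out = [(0, 0), (0, 1), (1, 0), (1, 1), (2, 0), (2, 1)].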